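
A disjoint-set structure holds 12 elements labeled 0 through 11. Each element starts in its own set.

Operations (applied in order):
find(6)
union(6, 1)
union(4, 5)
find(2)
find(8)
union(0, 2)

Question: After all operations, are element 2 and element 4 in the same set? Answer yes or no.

Answer: no

Derivation:
Step 1: find(6) -> no change; set of 6 is {6}
Step 2: union(6, 1) -> merged; set of 6 now {1, 6}
Step 3: union(4, 5) -> merged; set of 4 now {4, 5}
Step 4: find(2) -> no change; set of 2 is {2}
Step 5: find(8) -> no change; set of 8 is {8}
Step 6: union(0, 2) -> merged; set of 0 now {0, 2}
Set of 2: {0, 2}; 4 is not a member.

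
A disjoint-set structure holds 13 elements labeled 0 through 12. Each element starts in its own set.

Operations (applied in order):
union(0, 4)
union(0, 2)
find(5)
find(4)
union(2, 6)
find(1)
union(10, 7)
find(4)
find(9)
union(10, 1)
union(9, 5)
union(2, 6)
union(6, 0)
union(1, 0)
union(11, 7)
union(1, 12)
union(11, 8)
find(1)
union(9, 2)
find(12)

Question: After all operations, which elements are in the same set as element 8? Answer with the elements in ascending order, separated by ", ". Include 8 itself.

Answer: 0, 1, 2, 4, 5, 6, 7, 8, 9, 10, 11, 12

Derivation:
Step 1: union(0, 4) -> merged; set of 0 now {0, 4}
Step 2: union(0, 2) -> merged; set of 0 now {0, 2, 4}
Step 3: find(5) -> no change; set of 5 is {5}
Step 4: find(4) -> no change; set of 4 is {0, 2, 4}
Step 5: union(2, 6) -> merged; set of 2 now {0, 2, 4, 6}
Step 6: find(1) -> no change; set of 1 is {1}
Step 7: union(10, 7) -> merged; set of 10 now {7, 10}
Step 8: find(4) -> no change; set of 4 is {0, 2, 4, 6}
Step 9: find(9) -> no change; set of 9 is {9}
Step 10: union(10, 1) -> merged; set of 10 now {1, 7, 10}
Step 11: union(9, 5) -> merged; set of 9 now {5, 9}
Step 12: union(2, 6) -> already same set; set of 2 now {0, 2, 4, 6}
Step 13: union(6, 0) -> already same set; set of 6 now {0, 2, 4, 6}
Step 14: union(1, 0) -> merged; set of 1 now {0, 1, 2, 4, 6, 7, 10}
Step 15: union(11, 7) -> merged; set of 11 now {0, 1, 2, 4, 6, 7, 10, 11}
Step 16: union(1, 12) -> merged; set of 1 now {0, 1, 2, 4, 6, 7, 10, 11, 12}
Step 17: union(11, 8) -> merged; set of 11 now {0, 1, 2, 4, 6, 7, 8, 10, 11, 12}
Step 18: find(1) -> no change; set of 1 is {0, 1, 2, 4, 6, 7, 8, 10, 11, 12}
Step 19: union(9, 2) -> merged; set of 9 now {0, 1, 2, 4, 5, 6, 7, 8, 9, 10, 11, 12}
Step 20: find(12) -> no change; set of 12 is {0, 1, 2, 4, 5, 6, 7, 8, 9, 10, 11, 12}
Component of 8: {0, 1, 2, 4, 5, 6, 7, 8, 9, 10, 11, 12}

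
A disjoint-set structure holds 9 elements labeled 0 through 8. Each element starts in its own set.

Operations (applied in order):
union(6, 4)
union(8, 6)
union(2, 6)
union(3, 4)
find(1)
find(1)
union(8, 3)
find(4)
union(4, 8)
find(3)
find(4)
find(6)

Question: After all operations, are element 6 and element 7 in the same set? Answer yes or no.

Step 1: union(6, 4) -> merged; set of 6 now {4, 6}
Step 2: union(8, 6) -> merged; set of 8 now {4, 6, 8}
Step 3: union(2, 6) -> merged; set of 2 now {2, 4, 6, 8}
Step 4: union(3, 4) -> merged; set of 3 now {2, 3, 4, 6, 8}
Step 5: find(1) -> no change; set of 1 is {1}
Step 6: find(1) -> no change; set of 1 is {1}
Step 7: union(8, 3) -> already same set; set of 8 now {2, 3, 4, 6, 8}
Step 8: find(4) -> no change; set of 4 is {2, 3, 4, 6, 8}
Step 9: union(4, 8) -> already same set; set of 4 now {2, 3, 4, 6, 8}
Step 10: find(3) -> no change; set of 3 is {2, 3, 4, 6, 8}
Step 11: find(4) -> no change; set of 4 is {2, 3, 4, 6, 8}
Step 12: find(6) -> no change; set of 6 is {2, 3, 4, 6, 8}
Set of 6: {2, 3, 4, 6, 8}; 7 is not a member.

Answer: no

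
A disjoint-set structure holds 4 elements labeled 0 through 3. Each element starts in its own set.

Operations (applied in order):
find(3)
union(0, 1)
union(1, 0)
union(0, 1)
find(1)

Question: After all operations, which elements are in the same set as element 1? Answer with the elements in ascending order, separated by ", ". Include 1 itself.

Answer: 0, 1

Derivation:
Step 1: find(3) -> no change; set of 3 is {3}
Step 2: union(0, 1) -> merged; set of 0 now {0, 1}
Step 3: union(1, 0) -> already same set; set of 1 now {0, 1}
Step 4: union(0, 1) -> already same set; set of 0 now {0, 1}
Step 5: find(1) -> no change; set of 1 is {0, 1}
Component of 1: {0, 1}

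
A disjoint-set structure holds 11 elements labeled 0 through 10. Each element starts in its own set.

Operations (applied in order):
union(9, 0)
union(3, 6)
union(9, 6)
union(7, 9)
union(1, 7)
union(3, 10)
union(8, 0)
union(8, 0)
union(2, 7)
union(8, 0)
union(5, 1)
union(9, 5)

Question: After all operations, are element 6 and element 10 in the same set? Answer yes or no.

Answer: yes

Derivation:
Step 1: union(9, 0) -> merged; set of 9 now {0, 9}
Step 2: union(3, 6) -> merged; set of 3 now {3, 6}
Step 3: union(9, 6) -> merged; set of 9 now {0, 3, 6, 9}
Step 4: union(7, 9) -> merged; set of 7 now {0, 3, 6, 7, 9}
Step 5: union(1, 7) -> merged; set of 1 now {0, 1, 3, 6, 7, 9}
Step 6: union(3, 10) -> merged; set of 3 now {0, 1, 3, 6, 7, 9, 10}
Step 7: union(8, 0) -> merged; set of 8 now {0, 1, 3, 6, 7, 8, 9, 10}
Step 8: union(8, 0) -> already same set; set of 8 now {0, 1, 3, 6, 7, 8, 9, 10}
Step 9: union(2, 7) -> merged; set of 2 now {0, 1, 2, 3, 6, 7, 8, 9, 10}
Step 10: union(8, 0) -> already same set; set of 8 now {0, 1, 2, 3, 6, 7, 8, 9, 10}
Step 11: union(5, 1) -> merged; set of 5 now {0, 1, 2, 3, 5, 6, 7, 8, 9, 10}
Step 12: union(9, 5) -> already same set; set of 9 now {0, 1, 2, 3, 5, 6, 7, 8, 9, 10}
Set of 6: {0, 1, 2, 3, 5, 6, 7, 8, 9, 10}; 10 is a member.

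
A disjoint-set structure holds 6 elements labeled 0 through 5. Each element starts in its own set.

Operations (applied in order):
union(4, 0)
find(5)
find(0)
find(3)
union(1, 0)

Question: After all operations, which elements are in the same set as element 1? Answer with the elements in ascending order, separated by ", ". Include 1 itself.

Answer: 0, 1, 4

Derivation:
Step 1: union(4, 0) -> merged; set of 4 now {0, 4}
Step 2: find(5) -> no change; set of 5 is {5}
Step 3: find(0) -> no change; set of 0 is {0, 4}
Step 4: find(3) -> no change; set of 3 is {3}
Step 5: union(1, 0) -> merged; set of 1 now {0, 1, 4}
Component of 1: {0, 1, 4}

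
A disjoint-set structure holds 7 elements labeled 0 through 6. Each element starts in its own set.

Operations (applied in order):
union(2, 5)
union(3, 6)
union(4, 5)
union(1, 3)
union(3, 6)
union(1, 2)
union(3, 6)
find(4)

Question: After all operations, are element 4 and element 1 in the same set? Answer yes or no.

Step 1: union(2, 5) -> merged; set of 2 now {2, 5}
Step 2: union(3, 6) -> merged; set of 3 now {3, 6}
Step 3: union(4, 5) -> merged; set of 4 now {2, 4, 5}
Step 4: union(1, 3) -> merged; set of 1 now {1, 3, 6}
Step 5: union(3, 6) -> already same set; set of 3 now {1, 3, 6}
Step 6: union(1, 2) -> merged; set of 1 now {1, 2, 3, 4, 5, 6}
Step 7: union(3, 6) -> already same set; set of 3 now {1, 2, 3, 4, 5, 6}
Step 8: find(4) -> no change; set of 4 is {1, 2, 3, 4, 5, 6}
Set of 4: {1, 2, 3, 4, 5, 6}; 1 is a member.

Answer: yes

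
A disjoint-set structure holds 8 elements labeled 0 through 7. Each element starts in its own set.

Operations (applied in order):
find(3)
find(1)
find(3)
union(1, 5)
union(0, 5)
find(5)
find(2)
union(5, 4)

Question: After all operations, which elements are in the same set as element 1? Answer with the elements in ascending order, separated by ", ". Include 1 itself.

Step 1: find(3) -> no change; set of 3 is {3}
Step 2: find(1) -> no change; set of 1 is {1}
Step 3: find(3) -> no change; set of 3 is {3}
Step 4: union(1, 5) -> merged; set of 1 now {1, 5}
Step 5: union(0, 5) -> merged; set of 0 now {0, 1, 5}
Step 6: find(5) -> no change; set of 5 is {0, 1, 5}
Step 7: find(2) -> no change; set of 2 is {2}
Step 8: union(5, 4) -> merged; set of 5 now {0, 1, 4, 5}
Component of 1: {0, 1, 4, 5}

Answer: 0, 1, 4, 5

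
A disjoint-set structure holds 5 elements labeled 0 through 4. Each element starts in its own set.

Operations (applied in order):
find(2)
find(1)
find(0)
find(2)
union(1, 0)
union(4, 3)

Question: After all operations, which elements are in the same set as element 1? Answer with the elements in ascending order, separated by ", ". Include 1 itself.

Step 1: find(2) -> no change; set of 2 is {2}
Step 2: find(1) -> no change; set of 1 is {1}
Step 3: find(0) -> no change; set of 0 is {0}
Step 4: find(2) -> no change; set of 2 is {2}
Step 5: union(1, 0) -> merged; set of 1 now {0, 1}
Step 6: union(4, 3) -> merged; set of 4 now {3, 4}
Component of 1: {0, 1}

Answer: 0, 1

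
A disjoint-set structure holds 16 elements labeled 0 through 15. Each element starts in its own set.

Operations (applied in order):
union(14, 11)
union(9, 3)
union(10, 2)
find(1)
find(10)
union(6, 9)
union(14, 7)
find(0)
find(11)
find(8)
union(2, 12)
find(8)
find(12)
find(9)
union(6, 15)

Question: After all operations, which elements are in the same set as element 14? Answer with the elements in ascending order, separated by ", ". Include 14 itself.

Step 1: union(14, 11) -> merged; set of 14 now {11, 14}
Step 2: union(9, 3) -> merged; set of 9 now {3, 9}
Step 3: union(10, 2) -> merged; set of 10 now {2, 10}
Step 4: find(1) -> no change; set of 1 is {1}
Step 5: find(10) -> no change; set of 10 is {2, 10}
Step 6: union(6, 9) -> merged; set of 6 now {3, 6, 9}
Step 7: union(14, 7) -> merged; set of 14 now {7, 11, 14}
Step 8: find(0) -> no change; set of 0 is {0}
Step 9: find(11) -> no change; set of 11 is {7, 11, 14}
Step 10: find(8) -> no change; set of 8 is {8}
Step 11: union(2, 12) -> merged; set of 2 now {2, 10, 12}
Step 12: find(8) -> no change; set of 8 is {8}
Step 13: find(12) -> no change; set of 12 is {2, 10, 12}
Step 14: find(9) -> no change; set of 9 is {3, 6, 9}
Step 15: union(6, 15) -> merged; set of 6 now {3, 6, 9, 15}
Component of 14: {7, 11, 14}

Answer: 7, 11, 14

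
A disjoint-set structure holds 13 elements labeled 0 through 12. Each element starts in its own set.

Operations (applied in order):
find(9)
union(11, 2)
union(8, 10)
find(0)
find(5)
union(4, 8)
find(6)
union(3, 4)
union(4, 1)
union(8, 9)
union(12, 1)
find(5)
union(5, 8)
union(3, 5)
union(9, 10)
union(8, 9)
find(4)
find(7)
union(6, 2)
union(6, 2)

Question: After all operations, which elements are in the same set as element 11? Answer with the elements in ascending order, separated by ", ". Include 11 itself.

Answer: 2, 6, 11

Derivation:
Step 1: find(9) -> no change; set of 9 is {9}
Step 2: union(11, 2) -> merged; set of 11 now {2, 11}
Step 3: union(8, 10) -> merged; set of 8 now {8, 10}
Step 4: find(0) -> no change; set of 0 is {0}
Step 5: find(5) -> no change; set of 5 is {5}
Step 6: union(4, 8) -> merged; set of 4 now {4, 8, 10}
Step 7: find(6) -> no change; set of 6 is {6}
Step 8: union(3, 4) -> merged; set of 3 now {3, 4, 8, 10}
Step 9: union(4, 1) -> merged; set of 4 now {1, 3, 4, 8, 10}
Step 10: union(8, 9) -> merged; set of 8 now {1, 3, 4, 8, 9, 10}
Step 11: union(12, 1) -> merged; set of 12 now {1, 3, 4, 8, 9, 10, 12}
Step 12: find(5) -> no change; set of 5 is {5}
Step 13: union(5, 8) -> merged; set of 5 now {1, 3, 4, 5, 8, 9, 10, 12}
Step 14: union(3, 5) -> already same set; set of 3 now {1, 3, 4, 5, 8, 9, 10, 12}
Step 15: union(9, 10) -> already same set; set of 9 now {1, 3, 4, 5, 8, 9, 10, 12}
Step 16: union(8, 9) -> already same set; set of 8 now {1, 3, 4, 5, 8, 9, 10, 12}
Step 17: find(4) -> no change; set of 4 is {1, 3, 4, 5, 8, 9, 10, 12}
Step 18: find(7) -> no change; set of 7 is {7}
Step 19: union(6, 2) -> merged; set of 6 now {2, 6, 11}
Step 20: union(6, 2) -> already same set; set of 6 now {2, 6, 11}
Component of 11: {2, 6, 11}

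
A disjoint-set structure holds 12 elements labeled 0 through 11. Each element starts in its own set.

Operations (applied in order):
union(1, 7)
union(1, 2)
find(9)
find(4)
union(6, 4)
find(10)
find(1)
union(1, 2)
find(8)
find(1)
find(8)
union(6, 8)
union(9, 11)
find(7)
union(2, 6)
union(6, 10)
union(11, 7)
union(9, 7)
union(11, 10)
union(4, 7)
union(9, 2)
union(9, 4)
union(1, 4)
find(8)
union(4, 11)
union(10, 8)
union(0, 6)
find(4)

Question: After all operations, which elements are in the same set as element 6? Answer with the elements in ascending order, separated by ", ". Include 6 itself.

Step 1: union(1, 7) -> merged; set of 1 now {1, 7}
Step 2: union(1, 2) -> merged; set of 1 now {1, 2, 7}
Step 3: find(9) -> no change; set of 9 is {9}
Step 4: find(4) -> no change; set of 4 is {4}
Step 5: union(6, 4) -> merged; set of 6 now {4, 6}
Step 6: find(10) -> no change; set of 10 is {10}
Step 7: find(1) -> no change; set of 1 is {1, 2, 7}
Step 8: union(1, 2) -> already same set; set of 1 now {1, 2, 7}
Step 9: find(8) -> no change; set of 8 is {8}
Step 10: find(1) -> no change; set of 1 is {1, 2, 7}
Step 11: find(8) -> no change; set of 8 is {8}
Step 12: union(6, 8) -> merged; set of 6 now {4, 6, 8}
Step 13: union(9, 11) -> merged; set of 9 now {9, 11}
Step 14: find(7) -> no change; set of 7 is {1, 2, 7}
Step 15: union(2, 6) -> merged; set of 2 now {1, 2, 4, 6, 7, 8}
Step 16: union(6, 10) -> merged; set of 6 now {1, 2, 4, 6, 7, 8, 10}
Step 17: union(11, 7) -> merged; set of 11 now {1, 2, 4, 6, 7, 8, 9, 10, 11}
Step 18: union(9, 7) -> already same set; set of 9 now {1, 2, 4, 6, 7, 8, 9, 10, 11}
Step 19: union(11, 10) -> already same set; set of 11 now {1, 2, 4, 6, 7, 8, 9, 10, 11}
Step 20: union(4, 7) -> already same set; set of 4 now {1, 2, 4, 6, 7, 8, 9, 10, 11}
Step 21: union(9, 2) -> already same set; set of 9 now {1, 2, 4, 6, 7, 8, 9, 10, 11}
Step 22: union(9, 4) -> already same set; set of 9 now {1, 2, 4, 6, 7, 8, 9, 10, 11}
Step 23: union(1, 4) -> already same set; set of 1 now {1, 2, 4, 6, 7, 8, 9, 10, 11}
Step 24: find(8) -> no change; set of 8 is {1, 2, 4, 6, 7, 8, 9, 10, 11}
Step 25: union(4, 11) -> already same set; set of 4 now {1, 2, 4, 6, 7, 8, 9, 10, 11}
Step 26: union(10, 8) -> already same set; set of 10 now {1, 2, 4, 6, 7, 8, 9, 10, 11}
Step 27: union(0, 6) -> merged; set of 0 now {0, 1, 2, 4, 6, 7, 8, 9, 10, 11}
Step 28: find(4) -> no change; set of 4 is {0, 1, 2, 4, 6, 7, 8, 9, 10, 11}
Component of 6: {0, 1, 2, 4, 6, 7, 8, 9, 10, 11}

Answer: 0, 1, 2, 4, 6, 7, 8, 9, 10, 11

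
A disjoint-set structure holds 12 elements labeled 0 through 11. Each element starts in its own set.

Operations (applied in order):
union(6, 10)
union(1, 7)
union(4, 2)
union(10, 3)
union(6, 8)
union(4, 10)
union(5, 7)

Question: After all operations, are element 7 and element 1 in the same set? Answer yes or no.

Step 1: union(6, 10) -> merged; set of 6 now {6, 10}
Step 2: union(1, 7) -> merged; set of 1 now {1, 7}
Step 3: union(4, 2) -> merged; set of 4 now {2, 4}
Step 4: union(10, 3) -> merged; set of 10 now {3, 6, 10}
Step 5: union(6, 8) -> merged; set of 6 now {3, 6, 8, 10}
Step 6: union(4, 10) -> merged; set of 4 now {2, 3, 4, 6, 8, 10}
Step 7: union(5, 7) -> merged; set of 5 now {1, 5, 7}
Set of 7: {1, 5, 7}; 1 is a member.

Answer: yes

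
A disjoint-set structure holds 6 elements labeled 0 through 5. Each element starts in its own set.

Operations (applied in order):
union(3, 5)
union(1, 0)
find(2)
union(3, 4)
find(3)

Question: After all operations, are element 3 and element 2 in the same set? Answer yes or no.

Step 1: union(3, 5) -> merged; set of 3 now {3, 5}
Step 2: union(1, 0) -> merged; set of 1 now {0, 1}
Step 3: find(2) -> no change; set of 2 is {2}
Step 4: union(3, 4) -> merged; set of 3 now {3, 4, 5}
Step 5: find(3) -> no change; set of 3 is {3, 4, 5}
Set of 3: {3, 4, 5}; 2 is not a member.

Answer: no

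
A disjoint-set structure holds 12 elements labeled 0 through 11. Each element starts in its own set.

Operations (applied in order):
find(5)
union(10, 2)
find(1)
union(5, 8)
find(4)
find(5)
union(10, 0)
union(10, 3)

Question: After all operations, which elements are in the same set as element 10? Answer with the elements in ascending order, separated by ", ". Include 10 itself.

Answer: 0, 2, 3, 10

Derivation:
Step 1: find(5) -> no change; set of 5 is {5}
Step 2: union(10, 2) -> merged; set of 10 now {2, 10}
Step 3: find(1) -> no change; set of 1 is {1}
Step 4: union(5, 8) -> merged; set of 5 now {5, 8}
Step 5: find(4) -> no change; set of 4 is {4}
Step 6: find(5) -> no change; set of 5 is {5, 8}
Step 7: union(10, 0) -> merged; set of 10 now {0, 2, 10}
Step 8: union(10, 3) -> merged; set of 10 now {0, 2, 3, 10}
Component of 10: {0, 2, 3, 10}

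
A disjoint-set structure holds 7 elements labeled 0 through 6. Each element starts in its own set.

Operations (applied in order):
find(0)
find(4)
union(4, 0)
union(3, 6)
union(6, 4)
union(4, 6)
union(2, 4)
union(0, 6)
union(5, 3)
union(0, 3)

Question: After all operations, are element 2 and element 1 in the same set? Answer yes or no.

Step 1: find(0) -> no change; set of 0 is {0}
Step 2: find(4) -> no change; set of 4 is {4}
Step 3: union(4, 0) -> merged; set of 4 now {0, 4}
Step 4: union(3, 6) -> merged; set of 3 now {3, 6}
Step 5: union(6, 4) -> merged; set of 6 now {0, 3, 4, 6}
Step 6: union(4, 6) -> already same set; set of 4 now {0, 3, 4, 6}
Step 7: union(2, 4) -> merged; set of 2 now {0, 2, 3, 4, 6}
Step 8: union(0, 6) -> already same set; set of 0 now {0, 2, 3, 4, 6}
Step 9: union(5, 3) -> merged; set of 5 now {0, 2, 3, 4, 5, 6}
Step 10: union(0, 3) -> already same set; set of 0 now {0, 2, 3, 4, 5, 6}
Set of 2: {0, 2, 3, 4, 5, 6}; 1 is not a member.

Answer: no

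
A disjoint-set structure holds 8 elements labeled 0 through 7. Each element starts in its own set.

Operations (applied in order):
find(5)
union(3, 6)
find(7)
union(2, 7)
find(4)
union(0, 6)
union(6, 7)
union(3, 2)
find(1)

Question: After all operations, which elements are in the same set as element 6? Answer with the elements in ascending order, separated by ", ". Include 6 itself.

Step 1: find(5) -> no change; set of 5 is {5}
Step 2: union(3, 6) -> merged; set of 3 now {3, 6}
Step 3: find(7) -> no change; set of 7 is {7}
Step 4: union(2, 7) -> merged; set of 2 now {2, 7}
Step 5: find(4) -> no change; set of 4 is {4}
Step 6: union(0, 6) -> merged; set of 0 now {0, 3, 6}
Step 7: union(6, 7) -> merged; set of 6 now {0, 2, 3, 6, 7}
Step 8: union(3, 2) -> already same set; set of 3 now {0, 2, 3, 6, 7}
Step 9: find(1) -> no change; set of 1 is {1}
Component of 6: {0, 2, 3, 6, 7}

Answer: 0, 2, 3, 6, 7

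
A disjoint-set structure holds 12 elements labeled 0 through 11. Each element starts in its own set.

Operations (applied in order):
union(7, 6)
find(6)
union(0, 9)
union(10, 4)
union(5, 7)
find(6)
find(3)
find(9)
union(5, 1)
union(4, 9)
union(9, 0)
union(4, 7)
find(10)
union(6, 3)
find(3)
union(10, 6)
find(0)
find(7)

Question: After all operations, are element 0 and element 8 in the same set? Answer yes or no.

Answer: no

Derivation:
Step 1: union(7, 6) -> merged; set of 7 now {6, 7}
Step 2: find(6) -> no change; set of 6 is {6, 7}
Step 3: union(0, 9) -> merged; set of 0 now {0, 9}
Step 4: union(10, 4) -> merged; set of 10 now {4, 10}
Step 5: union(5, 7) -> merged; set of 5 now {5, 6, 7}
Step 6: find(6) -> no change; set of 6 is {5, 6, 7}
Step 7: find(3) -> no change; set of 3 is {3}
Step 8: find(9) -> no change; set of 9 is {0, 9}
Step 9: union(5, 1) -> merged; set of 5 now {1, 5, 6, 7}
Step 10: union(4, 9) -> merged; set of 4 now {0, 4, 9, 10}
Step 11: union(9, 0) -> already same set; set of 9 now {0, 4, 9, 10}
Step 12: union(4, 7) -> merged; set of 4 now {0, 1, 4, 5, 6, 7, 9, 10}
Step 13: find(10) -> no change; set of 10 is {0, 1, 4, 5, 6, 7, 9, 10}
Step 14: union(6, 3) -> merged; set of 6 now {0, 1, 3, 4, 5, 6, 7, 9, 10}
Step 15: find(3) -> no change; set of 3 is {0, 1, 3, 4, 5, 6, 7, 9, 10}
Step 16: union(10, 6) -> already same set; set of 10 now {0, 1, 3, 4, 5, 6, 7, 9, 10}
Step 17: find(0) -> no change; set of 0 is {0, 1, 3, 4, 5, 6, 7, 9, 10}
Step 18: find(7) -> no change; set of 7 is {0, 1, 3, 4, 5, 6, 7, 9, 10}
Set of 0: {0, 1, 3, 4, 5, 6, 7, 9, 10}; 8 is not a member.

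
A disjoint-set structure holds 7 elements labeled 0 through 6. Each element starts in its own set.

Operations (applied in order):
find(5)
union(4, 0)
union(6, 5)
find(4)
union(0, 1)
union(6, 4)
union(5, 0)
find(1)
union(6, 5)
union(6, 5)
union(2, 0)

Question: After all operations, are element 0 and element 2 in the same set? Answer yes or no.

Answer: yes

Derivation:
Step 1: find(5) -> no change; set of 5 is {5}
Step 2: union(4, 0) -> merged; set of 4 now {0, 4}
Step 3: union(6, 5) -> merged; set of 6 now {5, 6}
Step 4: find(4) -> no change; set of 4 is {0, 4}
Step 5: union(0, 1) -> merged; set of 0 now {0, 1, 4}
Step 6: union(6, 4) -> merged; set of 6 now {0, 1, 4, 5, 6}
Step 7: union(5, 0) -> already same set; set of 5 now {0, 1, 4, 5, 6}
Step 8: find(1) -> no change; set of 1 is {0, 1, 4, 5, 6}
Step 9: union(6, 5) -> already same set; set of 6 now {0, 1, 4, 5, 6}
Step 10: union(6, 5) -> already same set; set of 6 now {0, 1, 4, 5, 6}
Step 11: union(2, 0) -> merged; set of 2 now {0, 1, 2, 4, 5, 6}
Set of 0: {0, 1, 2, 4, 5, 6}; 2 is a member.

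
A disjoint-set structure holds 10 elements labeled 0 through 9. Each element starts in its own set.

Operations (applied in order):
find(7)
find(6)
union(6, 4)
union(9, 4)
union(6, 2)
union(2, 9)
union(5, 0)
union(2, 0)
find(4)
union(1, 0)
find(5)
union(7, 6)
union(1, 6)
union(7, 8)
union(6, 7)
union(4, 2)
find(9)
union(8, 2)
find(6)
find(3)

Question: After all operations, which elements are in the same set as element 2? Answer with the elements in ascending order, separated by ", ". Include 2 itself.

Answer: 0, 1, 2, 4, 5, 6, 7, 8, 9

Derivation:
Step 1: find(7) -> no change; set of 7 is {7}
Step 2: find(6) -> no change; set of 6 is {6}
Step 3: union(6, 4) -> merged; set of 6 now {4, 6}
Step 4: union(9, 4) -> merged; set of 9 now {4, 6, 9}
Step 5: union(6, 2) -> merged; set of 6 now {2, 4, 6, 9}
Step 6: union(2, 9) -> already same set; set of 2 now {2, 4, 6, 9}
Step 7: union(5, 0) -> merged; set of 5 now {0, 5}
Step 8: union(2, 0) -> merged; set of 2 now {0, 2, 4, 5, 6, 9}
Step 9: find(4) -> no change; set of 4 is {0, 2, 4, 5, 6, 9}
Step 10: union(1, 0) -> merged; set of 1 now {0, 1, 2, 4, 5, 6, 9}
Step 11: find(5) -> no change; set of 5 is {0, 1, 2, 4, 5, 6, 9}
Step 12: union(7, 6) -> merged; set of 7 now {0, 1, 2, 4, 5, 6, 7, 9}
Step 13: union(1, 6) -> already same set; set of 1 now {0, 1, 2, 4, 5, 6, 7, 9}
Step 14: union(7, 8) -> merged; set of 7 now {0, 1, 2, 4, 5, 6, 7, 8, 9}
Step 15: union(6, 7) -> already same set; set of 6 now {0, 1, 2, 4, 5, 6, 7, 8, 9}
Step 16: union(4, 2) -> already same set; set of 4 now {0, 1, 2, 4, 5, 6, 7, 8, 9}
Step 17: find(9) -> no change; set of 9 is {0, 1, 2, 4, 5, 6, 7, 8, 9}
Step 18: union(8, 2) -> already same set; set of 8 now {0, 1, 2, 4, 5, 6, 7, 8, 9}
Step 19: find(6) -> no change; set of 6 is {0, 1, 2, 4, 5, 6, 7, 8, 9}
Step 20: find(3) -> no change; set of 3 is {3}
Component of 2: {0, 1, 2, 4, 5, 6, 7, 8, 9}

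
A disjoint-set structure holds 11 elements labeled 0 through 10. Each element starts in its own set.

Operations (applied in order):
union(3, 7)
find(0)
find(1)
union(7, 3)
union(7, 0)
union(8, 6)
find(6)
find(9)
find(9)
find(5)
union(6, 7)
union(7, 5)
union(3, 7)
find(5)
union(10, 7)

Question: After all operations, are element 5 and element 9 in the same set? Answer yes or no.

Answer: no

Derivation:
Step 1: union(3, 7) -> merged; set of 3 now {3, 7}
Step 2: find(0) -> no change; set of 0 is {0}
Step 3: find(1) -> no change; set of 1 is {1}
Step 4: union(7, 3) -> already same set; set of 7 now {3, 7}
Step 5: union(7, 0) -> merged; set of 7 now {0, 3, 7}
Step 6: union(8, 6) -> merged; set of 8 now {6, 8}
Step 7: find(6) -> no change; set of 6 is {6, 8}
Step 8: find(9) -> no change; set of 9 is {9}
Step 9: find(9) -> no change; set of 9 is {9}
Step 10: find(5) -> no change; set of 5 is {5}
Step 11: union(6, 7) -> merged; set of 6 now {0, 3, 6, 7, 8}
Step 12: union(7, 5) -> merged; set of 7 now {0, 3, 5, 6, 7, 8}
Step 13: union(3, 7) -> already same set; set of 3 now {0, 3, 5, 6, 7, 8}
Step 14: find(5) -> no change; set of 5 is {0, 3, 5, 6, 7, 8}
Step 15: union(10, 7) -> merged; set of 10 now {0, 3, 5, 6, 7, 8, 10}
Set of 5: {0, 3, 5, 6, 7, 8, 10}; 9 is not a member.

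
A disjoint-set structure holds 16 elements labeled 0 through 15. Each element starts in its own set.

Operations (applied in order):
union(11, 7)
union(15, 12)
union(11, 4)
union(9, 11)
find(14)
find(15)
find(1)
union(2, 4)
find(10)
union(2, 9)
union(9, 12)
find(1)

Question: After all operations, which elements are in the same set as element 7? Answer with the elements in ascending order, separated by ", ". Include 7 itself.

Answer: 2, 4, 7, 9, 11, 12, 15

Derivation:
Step 1: union(11, 7) -> merged; set of 11 now {7, 11}
Step 2: union(15, 12) -> merged; set of 15 now {12, 15}
Step 3: union(11, 4) -> merged; set of 11 now {4, 7, 11}
Step 4: union(9, 11) -> merged; set of 9 now {4, 7, 9, 11}
Step 5: find(14) -> no change; set of 14 is {14}
Step 6: find(15) -> no change; set of 15 is {12, 15}
Step 7: find(1) -> no change; set of 1 is {1}
Step 8: union(2, 4) -> merged; set of 2 now {2, 4, 7, 9, 11}
Step 9: find(10) -> no change; set of 10 is {10}
Step 10: union(2, 9) -> already same set; set of 2 now {2, 4, 7, 9, 11}
Step 11: union(9, 12) -> merged; set of 9 now {2, 4, 7, 9, 11, 12, 15}
Step 12: find(1) -> no change; set of 1 is {1}
Component of 7: {2, 4, 7, 9, 11, 12, 15}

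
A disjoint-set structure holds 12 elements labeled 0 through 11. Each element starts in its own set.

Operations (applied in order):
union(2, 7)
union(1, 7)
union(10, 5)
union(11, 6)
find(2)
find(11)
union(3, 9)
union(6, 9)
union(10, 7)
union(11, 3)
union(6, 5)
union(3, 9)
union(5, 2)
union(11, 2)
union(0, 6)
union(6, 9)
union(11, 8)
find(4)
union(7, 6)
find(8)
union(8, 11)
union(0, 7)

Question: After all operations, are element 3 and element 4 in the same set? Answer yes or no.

Step 1: union(2, 7) -> merged; set of 2 now {2, 7}
Step 2: union(1, 7) -> merged; set of 1 now {1, 2, 7}
Step 3: union(10, 5) -> merged; set of 10 now {5, 10}
Step 4: union(11, 6) -> merged; set of 11 now {6, 11}
Step 5: find(2) -> no change; set of 2 is {1, 2, 7}
Step 6: find(11) -> no change; set of 11 is {6, 11}
Step 7: union(3, 9) -> merged; set of 3 now {3, 9}
Step 8: union(6, 9) -> merged; set of 6 now {3, 6, 9, 11}
Step 9: union(10, 7) -> merged; set of 10 now {1, 2, 5, 7, 10}
Step 10: union(11, 3) -> already same set; set of 11 now {3, 6, 9, 11}
Step 11: union(6, 5) -> merged; set of 6 now {1, 2, 3, 5, 6, 7, 9, 10, 11}
Step 12: union(3, 9) -> already same set; set of 3 now {1, 2, 3, 5, 6, 7, 9, 10, 11}
Step 13: union(5, 2) -> already same set; set of 5 now {1, 2, 3, 5, 6, 7, 9, 10, 11}
Step 14: union(11, 2) -> already same set; set of 11 now {1, 2, 3, 5, 6, 7, 9, 10, 11}
Step 15: union(0, 6) -> merged; set of 0 now {0, 1, 2, 3, 5, 6, 7, 9, 10, 11}
Step 16: union(6, 9) -> already same set; set of 6 now {0, 1, 2, 3, 5, 6, 7, 9, 10, 11}
Step 17: union(11, 8) -> merged; set of 11 now {0, 1, 2, 3, 5, 6, 7, 8, 9, 10, 11}
Step 18: find(4) -> no change; set of 4 is {4}
Step 19: union(7, 6) -> already same set; set of 7 now {0, 1, 2, 3, 5, 6, 7, 8, 9, 10, 11}
Step 20: find(8) -> no change; set of 8 is {0, 1, 2, 3, 5, 6, 7, 8, 9, 10, 11}
Step 21: union(8, 11) -> already same set; set of 8 now {0, 1, 2, 3, 5, 6, 7, 8, 9, 10, 11}
Step 22: union(0, 7) -> already same set; set of 0 now {0, 1, 2, 3, 5, 6, 7, 8, 9, 10, 11}
Set of 3: {0, 1, 2, 3, 5, 6, 7, 8, 9, 10, 11}; 4 is not a member.

Answer: no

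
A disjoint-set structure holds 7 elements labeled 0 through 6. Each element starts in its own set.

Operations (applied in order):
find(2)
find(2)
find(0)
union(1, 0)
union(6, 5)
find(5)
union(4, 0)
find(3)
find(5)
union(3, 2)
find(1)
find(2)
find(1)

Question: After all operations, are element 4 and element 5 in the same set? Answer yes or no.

Step 1: find(2) -> no change; set of 2 is {2}
Step 2: find(2) -> no change; set of 2 is {2}
Step 3: find(0) -> no change; set of 0 is {0}
Step 4: union(1, 0) -> merged; set of 1 now {0, 1}
Step 5: union(6, 5) -> merged; set of 6 now {5, 6}
Step 6: find(5) -> no change; set of 5 is {5, 6}
Step 7: union(4, 0) -> merged; set of 4 now {0, 1, 4}
Step 8: find(3) -> no change; set of 3 is {3}
Step 9: find(5) -> no change; set of 5 is {5, 6}
Step 10: union(3, 2) -> merged; set of 3 now {2, 3}
Step 11: find(1) -> no change; set of 1 is {0, 1, 4}
Step 12: find(2) -> no change; set of 2 is {2, 3}
Step 13: find(1) -> no change; set of 1 is {0, 1, 4}
Set of 4: {0, 1, 4}; 5 is not a member.

Answer: no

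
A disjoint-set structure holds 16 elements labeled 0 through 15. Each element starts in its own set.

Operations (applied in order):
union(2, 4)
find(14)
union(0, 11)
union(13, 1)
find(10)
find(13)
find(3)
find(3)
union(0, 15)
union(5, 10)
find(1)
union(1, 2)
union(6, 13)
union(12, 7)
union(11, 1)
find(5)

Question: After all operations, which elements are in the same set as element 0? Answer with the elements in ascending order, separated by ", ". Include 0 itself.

Step 1: union(2, 4) -> merged; set of 2 now {2, 4}
Step 2: find(14) -> no change; set of 14 is {14}
Step 3: union(0, 11) -> merged; set of 0 now {0, 11}
Step 4: union(13, 1) -> merged; set of 13 now {1, 13}
Step 5: find(10) -> no change; set of 10 is {10}
Step 6: find(13) -> no change; set of 13 is {1, 13}
Step 7: find(3) -> no change; set of 3 is {3}
Step 8: find(3) -> no change; set of 3 is {3}
Step 9: union(0, 15) -> merged; set of 0 now {0, 11, 15}
Step 10: union(5, 10) -> merged; set of 5 now {5, 10}
Step 11: find(1) -> no change; set of 1 is {1, 13}
Step 12: union(1, 2) -> merged; set of 1 now {1, 2, 4, 13}
Step 13: union(6, 13) -> merged; set of 6 now {1, 2, 4, 6, 13}
Step 14: union(12, 7) -> merged; set of 12 now {7, 12}
Step 15: union(11, 1) -> merged; set of 11 now {0, 1, 2, 4, 6, 11, 13, 15}
Step 16: find(5) -> no change; set of 5 is {5, 10}
Component of 0: {0, 1, 2, 4, 6, 11, 13, 15}

Answer: 0, 1, 2, 4, 6, 11, 13, 15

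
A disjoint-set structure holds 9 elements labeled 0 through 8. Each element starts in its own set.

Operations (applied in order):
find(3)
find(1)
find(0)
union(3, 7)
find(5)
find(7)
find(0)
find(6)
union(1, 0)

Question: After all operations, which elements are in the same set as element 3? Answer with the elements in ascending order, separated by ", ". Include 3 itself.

Answer: 3, 7

Derivation:
Step 1: find(3) -> no change; set of 3 is {3}
Step 2: find(1) -> no change; set of 1 is {1}
Step 3: find(0) -> no change; set of 0 is {0}
Step 4: union(3, 7) -> merged; set of 3 now {3, 7}
Step 5: find(5) -> no change; set of 5 is {5}
Step 6: find(7) -> no change; set of 7 is {3, 7}
Step 7: find(0) -> no change; set of 0 is {0}
Step 8: find(6) -> no change; set of 6 is {6}
Step 9: union(1, 0) -> merged; set of 1 now {0, 1}
Component of 3: {3, 7}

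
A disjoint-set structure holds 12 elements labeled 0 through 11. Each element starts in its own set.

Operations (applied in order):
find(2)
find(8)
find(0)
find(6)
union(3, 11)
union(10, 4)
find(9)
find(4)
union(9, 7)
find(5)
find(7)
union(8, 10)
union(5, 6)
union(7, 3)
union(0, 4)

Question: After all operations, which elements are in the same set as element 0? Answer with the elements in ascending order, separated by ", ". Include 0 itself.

Answer: 0, 4, 8, 10

Derivation:
Step 1: find(2) -> no change; set of 2 is {2}
Step 2: find(8) -> no change; set of 8 is {8}
Step 3: find(0) -> no change; set of 0 is {0}
Step 4: find(6) -> no change; set of 6 is {6}
Step 5: union(3, 11) -> merged; set of 3 now {3, 11}
Step 6: union(10, 4) -> merged; set of 10 now {4, 10}
Step 7: find(9) -> no change; set of 9 is {9}
Step 8: find(4) -> no change; set of 4 is {4, 10}
Step 9: union(9, 7) -> merged; set of 9 now {7, 9}
Step 10: find(5) -> no change; set of 5 is {5}
Step 11: find(7) -> no change; set of 7 is {7, 9}
Step 12: union(8, 10) -> merged; set of 8 now {4, 8, 10}
Step 13: union(5, 6) -> merged; set of 5 now {5, 6}
Step 14: union(7, 3) -> merged; set of 7 now {3, 7, 9, 11}
Step 15: union(0, 4) -> merged; set of 0 now {0, 4, 8, 10}
Component of 0: {0, 4, 8, 10}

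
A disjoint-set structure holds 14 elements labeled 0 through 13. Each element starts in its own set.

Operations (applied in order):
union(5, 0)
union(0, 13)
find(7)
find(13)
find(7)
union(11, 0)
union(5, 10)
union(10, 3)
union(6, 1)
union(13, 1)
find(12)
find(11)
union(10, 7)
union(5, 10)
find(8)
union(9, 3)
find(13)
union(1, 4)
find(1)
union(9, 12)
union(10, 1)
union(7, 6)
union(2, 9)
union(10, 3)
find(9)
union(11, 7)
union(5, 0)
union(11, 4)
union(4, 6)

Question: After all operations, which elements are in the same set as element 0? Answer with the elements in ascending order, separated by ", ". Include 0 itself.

Step 1: union(5, 0) -> merged; set of 5 now {0, 5}
Step 2: union(0, 13) -> merged; set of 0 now {0, 5, 13}
Step 3: find(7) -> no change; set of 7 is {7}
Step 4: find(13) -> no change; set of 13 is {0, 5, 13}
Step 5: find(7) -> no change; set of 7 is {7}
Step 6: union(11, 0) -> merged; set of 11 now {0, 5, 11, 13}
Step 7: union(5, 10) -> merged; set of 5 now {0, 5, 10, 11, 13}
Step 8: union(10, 3) -> merged; set of 10 now {0, 3, 5, 10, 11, 13}
Step 9: union(6, 1) -> merged; set of 6 now {1, 6}
Step 10: union(13, 1) -> merged; set of 13 now {0, 1, 3, 5, 6, 10, 11, 13}
Step 11: find(12) -> no change; set of 12 is {12}
Step 12: find(11) -> no change; set of 11 is {0, 1, 3, 5, 6, 10, 11, 13}
Step 13: union(10, 7) -> merged; set of 10 now {0, 1, 3, 5, 6, 7, 10, 11, 13}
Step 14: union(5, 10) -> already same set; set of 5 now {0, 1, 3, 5, 6, 7, 10, 11, 13}
Step 15: find(8) -> no change; set of 8 is {8}
Step 16: union(9, 3) -> merged; set of 9 now {0, 1, 3, 5, 6, 7, 9, 10, 11, 13}
Step 17: find(13) -> no change; set of 13 is {0, 1, 3, 5, 6, 7, 9, 10, 11, 13}
Step 18: union(1, 4) -> merged; set of 1 now {0, 1, 3, 4, 5, 6, 7, 9, 10, 11, 13}
Step 19: find(1) -> no change; set of 1 is {0, 1, 3, 4, 5, 6, 7, 9, 10, 11, 13}
Step 20: union(9, 12) -> merged; set of 9 now {0, 1, 3, 4, 5, 6, 7, 9, 10, 11, 12, 13}
Step 21: union(10, 1) -> already same set; set of 10 now {0, 1, 3, 4, 5, 6, 7, 9, 10, 11, 12, 13}
Step 22: union(7, 6) -> already same set; set of 7 now {0, 1, 3, 4, 5, 6, 7, 9, 10, 11, 12, 13}
Step 23: union(2, 9) -> merged; set of 2 now {0, 1, 2, 3, 4, 5, 6, 7, 9, 10, 11, 12, 13}
Step 24: union(10, 3) -> already same set; set of 10 now {0, 1, 2, 3, 4, 5, 6, 7, 9, 10, 11, 12, 13}
Step 25: find(9) -> no change; set of 9 is {0, 1, 2, 3, 4, 5, 6, 7, 9, 10, 11, 12, 13}
Step 26: union(11, 7) -> already same set; set of 11 now {0, 1, 2, 3, 4, 5, 6, 7, 9, 10, 11, 12, 13}
Step 27: union(5, 0) -> already same set; set of 5 now {0, 1, 2, 3, 4, 5, 6, 7, 9, 10, 11, 12, 13}
Step 28: union(11, 4) -> already same set; set of 11 now {0, 1, 2, 3, 4, 5, 6, 7, 9, 10, 11, 12, 13}
Step 29: union(4, 6) -> already same set; set of 4 now {0, 1, 2, 3, 4, 5, 6, 7, 9, 10, 11, 12, 13}
Component of 0: {0, 1, 2, 3, 4, 5, 6, 7, 9, 10, 11, 12, 13}

Answer: 0, 1, 2, 3, 4, 5, 6, 7, 9, 10, 11, 12, 13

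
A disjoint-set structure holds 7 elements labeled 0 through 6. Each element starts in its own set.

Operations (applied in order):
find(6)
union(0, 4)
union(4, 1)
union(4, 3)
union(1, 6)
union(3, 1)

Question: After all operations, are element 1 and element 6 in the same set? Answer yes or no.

Step 1: find(6) -> no change; set of 6 is {6}
Step 2: union(0, 4) -> merged; set of 0 now {0, 4}
Step 3: union(4, 1) -> merged; set of 4 now {0, 1, 4}
Step 4: union(4, 3) -> merged; set of 4 now {0, 1, 3, 4}
Step 5: union(1, 6) -> merged; set of 1 now {0, 1, 3, 4, 6}
Step 6: union(3, 1) -> already same set; set of 3 now {0, 1, 3, 4, 6}
Set of 1: {0, 1, 3, 4, 6}; 6 is a member.

Answer: yes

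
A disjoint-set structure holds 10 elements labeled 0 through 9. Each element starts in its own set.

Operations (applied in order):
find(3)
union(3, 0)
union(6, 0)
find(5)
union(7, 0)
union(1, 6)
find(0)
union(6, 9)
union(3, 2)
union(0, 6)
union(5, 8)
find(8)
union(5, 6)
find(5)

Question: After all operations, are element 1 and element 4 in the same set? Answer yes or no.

Answer: no

Derivation:
Step 1: find(3) -> no change; set of 3 is {3}
Step 2: union(3, 0) -> merged; set of 3 now {0, 3}
Step 3: union(6, 0) -> merged; set of 6 now {0, 3, 6}
Step 4: find(5) -> no change; set of 5 is {5}
Step 5: union(7, 0) -> merged; set of 7 now {0, 3, 6, 7}
Step 6: union(1, 6) -> merged; set of 1 now {0, 1, 3, 6, 7}
Step 7: find(0) -> no change; set of 0 is {0, 1, 3, 6, 7}
Step 8: union(6, 9) -> merged; set of 6 now {0, 1, 3, 6, 7, 9}
Step 9: union(3, 2) -> merged; set of 3 now {0, 1, 2, 3, 6, 7, 9}
Step 10: union(0, 6) -> already same set; set of 0 now {0, 1, 2, 3, 6, 7, 9}
Step 11: union(5, 8) -> merged; set of 5 now {5, 8}
Step 12: find(8) -> no change; set of 8 is {5, 8}
Step 13: union(5, 6) -> merged; set of 5 now {0, 1, 2, 3, 5, 6, 7, 8, 9}
Step 14: find(5) -> no change; set of 5 is {0, 1, 2, 3, 5, 6, 7, 8, 9}
Set of 1: {0, 1, 2, 3, 5, 6, 7, 8, 9}; 4 is not a member.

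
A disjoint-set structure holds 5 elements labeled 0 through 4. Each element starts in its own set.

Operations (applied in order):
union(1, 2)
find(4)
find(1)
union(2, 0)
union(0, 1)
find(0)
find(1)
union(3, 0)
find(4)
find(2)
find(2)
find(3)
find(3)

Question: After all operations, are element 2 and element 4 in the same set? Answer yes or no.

Answer: no

Derivation:
Step 1: union(1, 2) -> merged; set of 1 now {1, 2}
Step 2: find(4) -> no change; set of 4 is {4}
Step 3: find(1) -> no change; set of 1 is {1, 2}
Step 4: union(2, 0) -> merged; set of 2 now {0, 1, 2}
Step 5: union(0, 1) -> already same set; set of 0 now {0, 1, 2}
Step 6: find(0) -> no change; set of 0 is {0, 1, 2}
Step 7: find(1) -> no change; set of 1 is {0, 1, 2}
Step 8: union(3, 0) -> merged; set of 3 now {0, 1, 2, 3}
Step 9: find(4) -> no change; set of 4 is {4}
Step 10: find(2) -> no change; set of 2 is {0, 1, 2, 3}
Step 11: find(2) -> no change; set of 2 is {0, 1, 2, 3}
Step 12: find(3) -> no change; set of 3 is {0, 1, 2, 3}
Step 13: find(3) -> no change; set of 3 is {0, 1, 2, 3}
Set of 2: {0, 1, 2, 3}; 4 is not a member.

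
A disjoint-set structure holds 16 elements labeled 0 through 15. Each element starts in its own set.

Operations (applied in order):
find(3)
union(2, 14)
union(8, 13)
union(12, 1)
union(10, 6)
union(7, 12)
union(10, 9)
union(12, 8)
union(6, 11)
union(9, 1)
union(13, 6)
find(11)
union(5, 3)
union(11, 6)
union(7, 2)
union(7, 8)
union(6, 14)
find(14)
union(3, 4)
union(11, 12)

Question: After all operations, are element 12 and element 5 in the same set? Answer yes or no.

Answer: no

Derivation:
Step 1: find(3) -> no change; set of 3 is {3}
Step 2: union(2, 14) -> merged; set of 2 now {2, 14}
Step 3: union(8, 13) -> merged; set of 8 now {8, 13}
Step 4: union(12, 1) -> merged; set of 12 now {1, 12}
Step 5: union(10, 6) -> merged; set of 10 now {6, 10}
Step 6: union(7, 12) -> merged; set of 7 now {1, 7, 12}
Step 7: union(10, 9) -> merged; set of 10 now {6, 9, 10}
Step 8: union(12, 8) -> merged; set of 12 now {1, 7, 8, 12, 13}
Step 9: union(6, 11) -> merged; set of 6 now {6, 9, 10, 11}
Step 10: union(9, 1) -> merged; set of 9 now {1, 6, 7, 8, 9, 10, 11, 12, 13}
Step 11: union(13, 6) -> already same set; set of 13 now {1, 6, 7, 8, 9, 10, 11, 12, 13}
Step 12: find(11) -> no change; set of 11 is {1, 6, 7, 8, 9, 10, 11, 12, 13}
Step 13: union(5, 3) -> merged; set of 5 now {3, 5}
Step 14: union(11, 6) -> already same set; set of 11 now {1, 6, 7, 8, 9, 10, 11, 12, 13}
Step 15: union(7, 2) -> merged; set of 7 now {1, 2, 6, 7, 8, 9, 10, 11, 12, 13, 14}
Step 16: union(7, 8) -> already same set; set of 7 now {1, 2, 6, 7, 8, 9, 10, 11, 12, 13, 14}
Step 17: union(6, 14) -> already same set; set of 6 now {1, 2, 6, 7, 8, 9, 10, 11, 12, 13, 14}
Step 18: find(14) -> no change; set of 14 is {1, 2, 6, 7, 8, 9, 10, 11, 12, 13, 14}
Step 19: union(3, 4) -> merged; set of 3 now {3, 4, 5}
Step 20: union(11, 12) -> already same set; set of 11 now {1, 2, 6, 7, 8, 9, 10, 11, 12, 13, 14}
Set of 12: {1, 2, 6, 7, 8, 9, 10, 11, 12, 13, 14}; 5 is not a member.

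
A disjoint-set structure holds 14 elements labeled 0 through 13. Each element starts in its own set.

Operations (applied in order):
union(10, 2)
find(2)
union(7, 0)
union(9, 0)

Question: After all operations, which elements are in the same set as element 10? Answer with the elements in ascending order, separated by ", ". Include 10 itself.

Step 1: union(10, 2) -> merged; set of 10 now {2, 10}
Step 2: find(2) -> no change; set of 2 is {2, 10}
Step 3: union(7, 0) -> merged; set of 7 now {0, 7}
Step 4: union(9, 0) -> merged; set of 9 now {0, 7, 9}
Component of 10: {2, 10}

Answer: 2, 10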